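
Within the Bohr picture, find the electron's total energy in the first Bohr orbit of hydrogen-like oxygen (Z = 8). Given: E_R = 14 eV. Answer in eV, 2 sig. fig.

E_n = −E_R·Z²/n² = −14 × 8²/1² = -900 eV

-900 eV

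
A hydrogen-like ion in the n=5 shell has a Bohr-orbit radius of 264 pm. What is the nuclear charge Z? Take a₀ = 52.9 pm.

5

r_n = n²a₀/Z ⇒ Z = n²a₀/r = 5² × 52.9 / 264 ≈ 5.01
Z = 5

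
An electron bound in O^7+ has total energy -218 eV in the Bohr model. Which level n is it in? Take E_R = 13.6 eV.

E_n = −E_R Z²/n² ⇒ n² = E_R Z²/(−E_n) = 13.6 × 8² / 218 ≈ 3.99
n = 2

2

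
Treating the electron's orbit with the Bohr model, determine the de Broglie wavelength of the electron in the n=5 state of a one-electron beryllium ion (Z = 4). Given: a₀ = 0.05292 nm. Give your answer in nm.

0.4156 nm

The Bohr quantisation condition is nλ = 2πr_n.
r_n = n²a₀/Z = 0.3307 nm
λ = 2πr_n/n = 2π·0.3307/5 = 0.4156 nm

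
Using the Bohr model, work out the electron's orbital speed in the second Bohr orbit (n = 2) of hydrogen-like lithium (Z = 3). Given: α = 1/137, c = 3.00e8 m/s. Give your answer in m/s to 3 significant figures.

v_n = Zαc/n = 3 × 0.00730 × 3.00e8 / 2
    = 3.28e6 m/s

3.28e6 m/s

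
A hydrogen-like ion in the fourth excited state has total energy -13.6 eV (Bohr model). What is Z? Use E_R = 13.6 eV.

E_n = −E_R Z²/n² ⇒ Z² = −E_n n²/E_R = 13.6 × 5² / 13.6 ≈ 25.00
Z = 5

5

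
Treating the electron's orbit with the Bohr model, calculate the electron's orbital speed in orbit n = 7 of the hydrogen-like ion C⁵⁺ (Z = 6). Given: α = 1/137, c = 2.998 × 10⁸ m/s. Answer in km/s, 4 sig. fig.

v_n = Zαc/n = 6 × 0.007299 × 2.998 × 10⁸ / 7
    = 1876 km/s

1876 km/s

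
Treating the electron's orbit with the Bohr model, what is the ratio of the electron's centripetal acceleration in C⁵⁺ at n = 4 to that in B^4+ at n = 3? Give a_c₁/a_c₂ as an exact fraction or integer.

a_c ∝ Z^3 · n^-4
a_c₁/a_c₂ = (6/5)^3 · (4/3)^-4 = 2187/4000

2187/4000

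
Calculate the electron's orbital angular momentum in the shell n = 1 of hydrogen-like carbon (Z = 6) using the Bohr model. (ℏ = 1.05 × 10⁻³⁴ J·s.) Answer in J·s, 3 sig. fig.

1.05 × 10⁻³⁴ J·s

L_n = nℏ = 1 × 1.05 × 10⁻³⁴ = 1.05 × 10⁻³⁴ J·s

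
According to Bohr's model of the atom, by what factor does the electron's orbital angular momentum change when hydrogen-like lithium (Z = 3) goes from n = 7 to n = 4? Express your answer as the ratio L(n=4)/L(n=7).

4/7

L = nℏ depends only on n, so L ∝ n.
L(n=4)/L(n=7) = (4/7)^1 = 4/7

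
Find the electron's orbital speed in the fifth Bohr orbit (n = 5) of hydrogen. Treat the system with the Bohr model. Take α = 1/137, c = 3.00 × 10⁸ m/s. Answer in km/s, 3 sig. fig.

v_n = Zαc/n = 1 × 0.00730 × 3.00 × 10⁸ / 5
    = 438 km/s

438 km/s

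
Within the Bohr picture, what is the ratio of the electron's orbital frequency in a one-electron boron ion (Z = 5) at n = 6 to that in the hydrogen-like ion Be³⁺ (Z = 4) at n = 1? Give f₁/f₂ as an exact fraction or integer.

25/3456

f ∝ Z^2 · n^-3
f₁/f₂ = (5/4)^2 · (6/1)^-3 = 25/3456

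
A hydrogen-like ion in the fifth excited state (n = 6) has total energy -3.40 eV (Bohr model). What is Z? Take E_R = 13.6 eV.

E_n = −E_R Z²/n² ⇒ Z² = −E_n n²/E_R = 3.40 × 6² / 13.6 ≈ 9.00
Z = 3

3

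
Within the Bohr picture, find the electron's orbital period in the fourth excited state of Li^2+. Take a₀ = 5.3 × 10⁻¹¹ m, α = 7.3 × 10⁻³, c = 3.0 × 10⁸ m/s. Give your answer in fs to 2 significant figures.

r = n²a₀/Z = 5²·5.3 × 10⁻¹¹/3 = 4.4 × 10⁻¹⁰ m
v = Zαc/n = 3·0.0073·3.0 × 10⁸/5 = 1.3 × 10⁶ m/s
T = 2πr/v = 2.1 × 10⁻¹⁵ s = 2.1 fs

2.1 fs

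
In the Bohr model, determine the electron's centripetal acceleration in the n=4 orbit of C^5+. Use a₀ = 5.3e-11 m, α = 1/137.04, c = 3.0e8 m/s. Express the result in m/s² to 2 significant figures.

7.6e22 m/s²

r = n²a₀/Z = 1.4e-10 m, v = Zαc/n = 3.3e6 m/s
a = v²/r = (3.3e6)² / 1.4e-10 = 7.6e22 m/s²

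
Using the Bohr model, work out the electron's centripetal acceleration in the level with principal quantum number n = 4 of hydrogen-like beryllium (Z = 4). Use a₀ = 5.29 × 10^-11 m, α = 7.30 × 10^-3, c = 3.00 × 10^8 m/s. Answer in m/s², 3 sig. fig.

r = n²a₀/Z = 2.12 × 10^-10 m, v = Zαc/n = 2.19 × 10^6 m/s
a = v²/r = (2.19 × 10^6)² / 2.12 × 10^-10 = 2.27 × 10^22 m/s²

2.27 × 10^22 m/s²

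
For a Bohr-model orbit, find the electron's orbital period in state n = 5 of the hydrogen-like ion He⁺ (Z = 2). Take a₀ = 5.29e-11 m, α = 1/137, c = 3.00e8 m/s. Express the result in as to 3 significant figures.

r = n²a₀/Z = 5²·5.29e-11/2 = 6.61e-10 m
v = Zαc/n = 2·0.00730·3.00e8/5 = 8.76e5 m/s
T = 2πr/v = 4.74e-15 s = 4740 as

4740 as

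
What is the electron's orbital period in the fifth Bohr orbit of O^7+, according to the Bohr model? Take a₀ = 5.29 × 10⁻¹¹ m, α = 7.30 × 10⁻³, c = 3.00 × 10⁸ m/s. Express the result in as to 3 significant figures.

296 as

r = n²a₀/Z = 5²·5.29 × 10⁻¹¹/8 = 1.65 × 10⁻¹⁰ m
v = Zαc/n = 8·0.00730·3.00 × 10⁸/5 = 3.50 × 10⁶ m/s
T = 2πr/v = 2.96 × 10⁻¹⁶ s = 296 as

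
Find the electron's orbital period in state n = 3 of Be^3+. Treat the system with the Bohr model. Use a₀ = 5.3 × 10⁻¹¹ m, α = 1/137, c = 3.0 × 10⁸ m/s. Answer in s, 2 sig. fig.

2.6 × 10⁻¹⁶ s

r = n²a₀/Z = 3²·5.3 × 10⁻¹¹/4 = 1.2 × 10⁻¹⁰ m
v = Zαc/n = 4·0.0073·3.0 × 10⁸/3 = 2.9 × 10⁶ m/s
T = 2πr/v = 2.6 × 10⁻¹⁶ s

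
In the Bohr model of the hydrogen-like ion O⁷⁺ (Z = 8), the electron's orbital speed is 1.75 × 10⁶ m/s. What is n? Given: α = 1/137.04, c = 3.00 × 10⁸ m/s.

10

v_n = Zαc/n ⇒ n = Zαc/v = 8 × 0.00730 × 3.00 × 10⁸ / 1.75 × 10⁶ ≈ 10.01
n = 10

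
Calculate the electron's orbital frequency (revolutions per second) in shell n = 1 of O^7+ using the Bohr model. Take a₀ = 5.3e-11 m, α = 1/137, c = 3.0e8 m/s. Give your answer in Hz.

4.2e17 Hz

r = n²a₀/Z = 6.6e-12 m, v = Zαc/n = 1.8e7 m/s
f = v/(2πr) = 4.2e17 Hz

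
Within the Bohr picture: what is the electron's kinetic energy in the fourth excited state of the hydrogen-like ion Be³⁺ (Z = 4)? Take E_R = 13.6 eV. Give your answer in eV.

8.70 eV

For a Coulomb orbit the virial theorem gives K = −E_n.
E_n = −E_R·Z²/n², so K = E_R·Z²/n² = 13.6 × 4²/5² = 8.70 eV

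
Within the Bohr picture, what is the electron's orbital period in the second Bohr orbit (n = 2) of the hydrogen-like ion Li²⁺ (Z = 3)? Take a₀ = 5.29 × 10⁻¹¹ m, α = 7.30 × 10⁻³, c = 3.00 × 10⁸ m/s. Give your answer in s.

1.35 × 10⁻¹⁶ s

r = n²a₀/Z = 2²·5.29 × 10⁻¹¹/3 = 7.05 × 10⁻¹¹ m
v = Zαc/n = 3·0.00730·3.00 × 10⁸/2 = 3.29 × 10⁶ m/s
T = 2πr/v = 1.35 × 10⁻¹⁶ s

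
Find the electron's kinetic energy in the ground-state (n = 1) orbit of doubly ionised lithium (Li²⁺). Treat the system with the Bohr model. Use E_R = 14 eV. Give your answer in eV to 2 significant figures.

130 eV

For a Coulomb orbit the virial theorem gives K = −E_n.
E_n = −E_R·Z²/n², so K = E_R·Z²/n² = 14 × 3²/1² = 130 eV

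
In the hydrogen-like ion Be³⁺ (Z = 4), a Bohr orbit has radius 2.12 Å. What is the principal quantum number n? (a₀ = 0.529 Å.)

4

r_n = n²a₀/Z ⇒ n² = rZ/a₀ = 2.12 × 4 / 0.529 ≈ 16.03
n = 4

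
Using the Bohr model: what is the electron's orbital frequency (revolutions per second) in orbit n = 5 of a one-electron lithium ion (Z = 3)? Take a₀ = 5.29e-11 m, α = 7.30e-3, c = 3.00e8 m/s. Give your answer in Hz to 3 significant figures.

r = n²a₀/Z = 4.41e-10 m, v = Zαc/n = 1.31e6 m/s
f = v/(2πr) = 4.74e14 Hz

4.74e14 Hz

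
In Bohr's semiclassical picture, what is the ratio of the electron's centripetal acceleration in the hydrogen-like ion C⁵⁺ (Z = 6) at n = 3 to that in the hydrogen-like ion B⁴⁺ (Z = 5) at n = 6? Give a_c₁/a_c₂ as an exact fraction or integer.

3456/125

a_c ∝ Z^3 · n^-4
a_c₁/a_c₂ = (6/5)^3 · (3/6)^-4 = 3456/125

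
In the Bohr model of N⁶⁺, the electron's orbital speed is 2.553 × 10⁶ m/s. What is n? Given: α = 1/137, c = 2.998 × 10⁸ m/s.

v_n = Zαc/n ⇒ n = Zαc/v = 7 × 0.007299 × 2.998 × 10⁸ / 2.553 × 10⁶ ≈ 6.00
n = 6

6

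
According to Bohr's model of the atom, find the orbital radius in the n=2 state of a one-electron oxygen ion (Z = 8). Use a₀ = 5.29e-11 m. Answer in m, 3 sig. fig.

2.65e-11 m

r_n = n²a₀/Z = 2² × 5.29e-11 / 8
    = 4 × 5.29e-11 / 8 = 2.65e-11 m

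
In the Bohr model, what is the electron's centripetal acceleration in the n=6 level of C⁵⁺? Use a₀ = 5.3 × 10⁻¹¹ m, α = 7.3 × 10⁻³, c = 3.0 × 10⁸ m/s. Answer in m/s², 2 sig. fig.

r = n²a₀/Z = 3.2 × 10⁻¹⁰ m, v = Zαc/n = 2.2 × 10⁶ m/s
a = v²/r = (2.2 × 10⁶)² / 3.2 × 10⁻¹⁰ = 1.5 × 10²² m/s²

1.5 × 10²² m/s²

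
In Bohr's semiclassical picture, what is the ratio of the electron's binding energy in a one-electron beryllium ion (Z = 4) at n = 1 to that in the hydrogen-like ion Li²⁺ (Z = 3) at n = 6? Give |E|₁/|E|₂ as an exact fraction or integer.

|E| ∝ Z^2 · n^-2
|E|₁/|E|₂ = (4/3)^2 · (1/6)^-2 = 64

64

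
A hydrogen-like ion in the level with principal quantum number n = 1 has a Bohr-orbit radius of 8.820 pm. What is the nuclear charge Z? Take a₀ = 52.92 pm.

r_n = n²a₀/Z ⇒ Z = n²a₀/r = 1² × 52.92 / 8.820 ≈ 6.00
Z = 6

6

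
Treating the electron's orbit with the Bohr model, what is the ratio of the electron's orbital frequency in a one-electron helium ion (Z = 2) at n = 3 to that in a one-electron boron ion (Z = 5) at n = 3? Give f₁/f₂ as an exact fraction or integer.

4/25

f ∝ Z^2 · n^-3
f₁/f₂ = (2/5)^2 · (3/3)^-3 = 4/25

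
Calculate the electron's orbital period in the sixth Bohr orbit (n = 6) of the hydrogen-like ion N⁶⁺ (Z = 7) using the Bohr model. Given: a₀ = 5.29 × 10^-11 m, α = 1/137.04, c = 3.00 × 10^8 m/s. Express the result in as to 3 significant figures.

669 as

r = n²a₀/Z = 6²·5.29 × 10^-11/7 = 2.72 × 10^-10 m
v = Zαc/n = 7·0.00730·3.00 × 10^8/6 = 2.55 × 10^6 m/s
T = 2πr/v = 6.69 × 10^-16 s = 669 as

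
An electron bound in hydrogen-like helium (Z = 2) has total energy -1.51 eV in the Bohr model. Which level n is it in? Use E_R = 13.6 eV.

6

E_n = −E_R Z²/n² ⇒ n² = E_R Z²/(−E_n) = 13.6 × 2² / 1.51 ≈ 36.03
n = 6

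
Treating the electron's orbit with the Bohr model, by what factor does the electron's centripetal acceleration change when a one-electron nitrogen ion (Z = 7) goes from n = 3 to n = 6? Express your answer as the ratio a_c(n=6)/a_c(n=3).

a_c ∝ Z^3 · n^-4; with Z fixed, a_c ∝ n^-4.
a_c(n=6)/a_c(n=3) = (6/3)^-4 = 1/16

1/16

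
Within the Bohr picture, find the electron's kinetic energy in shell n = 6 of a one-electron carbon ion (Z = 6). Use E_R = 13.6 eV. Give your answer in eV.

13.6 eV

For a Coulomb orbit the virial theorem gives K = −E_n.
E_n = −E_R·Z²/n², so K = E_R·Z²/n² = 13.6 × 6²/6² = 13.6 eV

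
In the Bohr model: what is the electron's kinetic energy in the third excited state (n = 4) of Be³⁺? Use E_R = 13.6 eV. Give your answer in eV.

13.6 eV

For a Coulomb orbit the virial theorem gives K = −E_n.
E_n = −E_R·Z²/n², so K = E_R·Z²/n² = 13.6 × 4²/4² = 13.6 eV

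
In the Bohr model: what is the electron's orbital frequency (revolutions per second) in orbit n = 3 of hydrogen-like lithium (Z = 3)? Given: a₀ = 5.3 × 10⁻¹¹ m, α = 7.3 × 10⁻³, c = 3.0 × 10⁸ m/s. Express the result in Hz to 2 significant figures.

r = n²a₀/Z = 1.6 × 10⁻¹⁰ m, v = Zαc/n = 2.2 × 10⁶ m/s
f = v/(2πr) = 2.2 × 10¹⁵ Hz

2.2 × 10¹⁵ Hz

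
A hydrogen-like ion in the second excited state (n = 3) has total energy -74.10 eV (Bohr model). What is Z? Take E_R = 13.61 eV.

7

E_n = −E_R Z²/n² ⇒ Z² = −E_n n²/E_R = 74.10 × 3² / 13.61 ≈ 49.00
Z = 7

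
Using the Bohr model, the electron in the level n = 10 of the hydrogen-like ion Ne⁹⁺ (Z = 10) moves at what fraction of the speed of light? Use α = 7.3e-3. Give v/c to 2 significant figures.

0.0073

v_n = Zαc/n, so v/c = Zα/n = 10 × 0.0073 / 10 = 0.0073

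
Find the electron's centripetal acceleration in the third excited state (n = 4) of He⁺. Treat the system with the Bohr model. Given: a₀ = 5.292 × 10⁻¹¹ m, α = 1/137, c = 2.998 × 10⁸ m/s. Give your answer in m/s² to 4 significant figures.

r = n²a₀/Z = 4.234 × 10⁻¹⁰ m, v = Zαc/n = 1.094 × 10⁶ m/s
a = v²/r = (1.094 × 10⁶)² / 4.234 × 10⁻¹⁰ = 2.828 × 10²¹ m/s²

2.828 × 10²¹ m/s²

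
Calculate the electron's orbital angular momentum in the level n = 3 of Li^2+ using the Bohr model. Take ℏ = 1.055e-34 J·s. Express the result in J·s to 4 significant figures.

3.165e-34 J·s

L_n = nℏ = 3 × 1.055e-34 = 3.165e-34 J·s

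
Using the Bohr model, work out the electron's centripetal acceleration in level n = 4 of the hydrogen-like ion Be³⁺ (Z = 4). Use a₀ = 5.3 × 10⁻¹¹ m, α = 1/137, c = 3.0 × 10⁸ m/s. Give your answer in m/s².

r = n²a₀/Z = 2.1 × 10⁻¹⁰ m, v = Zαc/n = 2.2 × 10⁶ m/s
a = v²/r = (2.2 × 10⁶)² / 2.1 × 10⁻¹⁰ = 2.3 × 10²² m/s²

2.3 × 10²² m/s²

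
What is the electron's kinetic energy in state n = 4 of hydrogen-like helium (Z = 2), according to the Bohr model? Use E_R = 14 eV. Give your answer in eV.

3.5 eV

For a Coulomb orbit the virial theorem gives K = −E_n.
E_n = −E_R·Z²/n², so K = E_R·Z²/n² = 14 × 2²/4² = 3.5 eV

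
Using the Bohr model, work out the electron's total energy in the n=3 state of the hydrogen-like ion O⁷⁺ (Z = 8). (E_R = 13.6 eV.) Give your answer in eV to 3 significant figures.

E_n = −E_R·Z²/n² = −13.6 × 8²/3² = -96.7 eV

-96.7 eV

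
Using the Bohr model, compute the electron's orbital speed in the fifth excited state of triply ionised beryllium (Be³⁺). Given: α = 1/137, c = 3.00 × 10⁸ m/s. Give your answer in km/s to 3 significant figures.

1460 km/s

v_n = Zαc/n = 4 × 0.00730 × 3.00 × 10⁸ / 6
    = 1460 km/s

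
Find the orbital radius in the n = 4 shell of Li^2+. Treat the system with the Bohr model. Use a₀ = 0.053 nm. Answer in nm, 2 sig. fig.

r_n = n²a₀/Z = 4² × 0.053 / 3
    = 16 × 0.053 / 3 = 0.28 nm

0.28 nm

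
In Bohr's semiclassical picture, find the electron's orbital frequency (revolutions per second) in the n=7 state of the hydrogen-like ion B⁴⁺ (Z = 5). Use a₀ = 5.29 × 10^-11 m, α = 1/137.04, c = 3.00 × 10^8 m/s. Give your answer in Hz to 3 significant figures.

4.80 × 10^14 Hz

r = n²a₀/Z = 5.18 × 10^-10 m, v = Zαc/n = 1.56 × 10^6 m/s
f = v/(2πr) = 4.80 × 10^14 Hz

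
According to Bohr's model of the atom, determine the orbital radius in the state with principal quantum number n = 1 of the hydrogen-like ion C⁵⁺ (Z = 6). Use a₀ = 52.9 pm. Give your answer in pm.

8.82 pm

r_n = n²a₀/Z = 1² × 52.9 / 6
    = 1 × 52.9 / 6 = 8.82 pm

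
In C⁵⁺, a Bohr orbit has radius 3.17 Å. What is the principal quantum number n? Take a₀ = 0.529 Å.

r_n = n²a₀/Z ⇒ n² = rZ/a₀ = 3.17 × 6 / 0.529 ≈ 35.95
n = 6

6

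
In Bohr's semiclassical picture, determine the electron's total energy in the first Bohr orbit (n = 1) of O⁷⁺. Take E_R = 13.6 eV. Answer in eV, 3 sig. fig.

-870 eV

E_n = −E_R·Z²/n² = −13.6 × 8²/1² = -870 eV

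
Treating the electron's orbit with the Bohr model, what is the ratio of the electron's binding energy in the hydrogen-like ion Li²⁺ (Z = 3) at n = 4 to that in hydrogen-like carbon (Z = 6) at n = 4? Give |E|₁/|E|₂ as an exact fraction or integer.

1/4

|E| ∝ Z^2 · n^-2
|E|₁/|E|₂ = (3/6)^2 · (4/4)^-2 = 1/4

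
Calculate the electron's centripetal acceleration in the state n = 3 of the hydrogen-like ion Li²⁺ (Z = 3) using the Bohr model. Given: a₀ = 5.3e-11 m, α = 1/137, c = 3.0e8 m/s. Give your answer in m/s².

r = n²a₀/Z = 1.6e-10 m, v = Zαc/n = 2.2e6 m/s
a = v²/r = (2.2e6)² / 1.6e-10 = 3.0e22 m/s²

3.0e22 m/s²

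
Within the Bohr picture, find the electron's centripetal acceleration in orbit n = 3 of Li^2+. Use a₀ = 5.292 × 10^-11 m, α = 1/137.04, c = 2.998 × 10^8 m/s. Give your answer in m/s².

3.015 × 10^22 m/s²

r = n²a₀/Z = 1.588 × 10^-10 m, v = Zαc/n = 2.188 × 10^6 m/s
a = v²/r = (2.188 × 10^6)² / 1.588 × 10^-10 = 3.015 × 10^22 m/s²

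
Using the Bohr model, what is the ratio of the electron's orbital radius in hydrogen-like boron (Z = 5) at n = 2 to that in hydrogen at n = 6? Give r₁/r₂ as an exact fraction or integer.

1/45

r ∝ Z^-1 · n^2
r₁/r₂ = (5/1)^-1 · (2/6)^2 = 1/45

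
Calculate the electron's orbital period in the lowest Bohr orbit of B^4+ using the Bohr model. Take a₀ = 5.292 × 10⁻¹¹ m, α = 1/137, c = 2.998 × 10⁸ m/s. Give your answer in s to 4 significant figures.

6.078 × 10⁻¹⁸ s

r = n²a₀/Z = 1²·5.292 × 10⁻¹¹/5 = 1.058 × 10⁻¹¹ m
v = Zαc/n = 5·0.007299·2.998 × 10⁸/1 = 1.094 × 10⁷ m/s
T = 2πr/v = 6.078 × 10⁻¹⁸ s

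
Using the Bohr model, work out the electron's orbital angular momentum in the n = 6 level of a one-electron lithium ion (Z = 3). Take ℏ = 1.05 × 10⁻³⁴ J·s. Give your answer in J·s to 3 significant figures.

6.30 × 10⁻³⁴ J·s

L_n = nℏ = 6 × 1.05 × 10⁻³⁴ = 6.30 × 10⁻³⁴ J·s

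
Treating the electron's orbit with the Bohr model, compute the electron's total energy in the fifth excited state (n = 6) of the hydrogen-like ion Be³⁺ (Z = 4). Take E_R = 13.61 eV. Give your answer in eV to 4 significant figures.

-6.049 eV

E_n = −E_R·Z²/n² = −13.61 × 4²/6² = -6.049 eV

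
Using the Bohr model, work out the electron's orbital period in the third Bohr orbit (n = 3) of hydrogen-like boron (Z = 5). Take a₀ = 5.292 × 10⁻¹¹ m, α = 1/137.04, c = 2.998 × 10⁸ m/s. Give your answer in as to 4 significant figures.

r = n²a₀/Z = 3²·5.292 × 10⁻¹¹/5 = 9.526 × 10⁻¹¹ m
v = Zαc/n = 5·0.007297·2.998 × 10⁸/3 = 3.646 × 10⁶ m/s
T = 2πr/v = 1.641 × 10⁻¹⁶ s = 164.1 as

164.1 as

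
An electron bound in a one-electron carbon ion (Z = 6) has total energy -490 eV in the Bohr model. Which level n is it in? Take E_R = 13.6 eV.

E_n = −E_R Z²/n² ⇒ n² = E_R Z²/(−E_n) = 13.6 × 6² / 490 ≈ 1.00
n = 1

1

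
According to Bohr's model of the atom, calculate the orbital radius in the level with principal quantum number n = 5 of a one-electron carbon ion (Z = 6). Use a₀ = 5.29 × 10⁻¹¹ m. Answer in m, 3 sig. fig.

r_n = n²a₀/Z = 5² × 5.29 × 10⁻¹¹ / 6
    = 25 × 5.29 × 10⁻¹¹ / 6 = 2.20 × 10⁻¹⁰ m

2.20 × 10⁻¹⁰ m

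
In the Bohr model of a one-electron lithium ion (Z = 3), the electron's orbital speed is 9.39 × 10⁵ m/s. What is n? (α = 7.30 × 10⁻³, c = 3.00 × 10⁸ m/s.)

7

v_n = Zαc/n ⇒ n = Zαc/v = 3 × 0.00730 × 3.00 × 10⁸ / 9.39 × 10⁵ ≈ 7.00
n = 7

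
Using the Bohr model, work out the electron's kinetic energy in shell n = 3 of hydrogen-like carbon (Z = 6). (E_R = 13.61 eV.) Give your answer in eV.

For a Coulomb orbit the virial theorem gives K = −E_n.
E_n = −E_R·Z²/n², so K = E_R·Z²/n² = 13.61 × 6²/3² = 54.44 eV

54.44 eV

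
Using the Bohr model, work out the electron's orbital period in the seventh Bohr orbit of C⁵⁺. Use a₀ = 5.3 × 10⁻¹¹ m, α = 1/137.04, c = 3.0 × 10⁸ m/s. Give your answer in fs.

1.4 fs

r = n²a₀/Z = 7²·5.3 × 10⁻¹¹/6 = 4.3 × 10⁻¹⁰ m
v = Zαc/n = 6·0.0073·3.0 × 10⁸/7 = 1.9 × 10⁶ m/s
T = 2πr/v = 1.4 × 10⁻¹⁵ s = 1.4 fs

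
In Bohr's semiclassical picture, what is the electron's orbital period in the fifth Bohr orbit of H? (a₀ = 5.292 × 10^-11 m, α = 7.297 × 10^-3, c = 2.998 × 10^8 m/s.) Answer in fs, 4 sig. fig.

19.00 fs

r = n²a₀/Z = 5²·5.292 × 10^-11/1 = 1.323 × 10^-9 m
v = Zαc/n = 1·0.007297·2.998 × 10^8/5 = 4.375 × 10^5 m/s
T = 2πr/v = 1.900 × 10^-14 s = 19.00 fs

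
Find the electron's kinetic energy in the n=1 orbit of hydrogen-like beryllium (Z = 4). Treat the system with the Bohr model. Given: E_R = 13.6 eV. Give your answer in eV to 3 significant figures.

218 eV

For a Coulomb orbit the virial theorem gives K = −E_n.
E_n = −E_R·Z²/n², so K = E_R·Z²/n² = 13.6 × 4²/1² = 218 eV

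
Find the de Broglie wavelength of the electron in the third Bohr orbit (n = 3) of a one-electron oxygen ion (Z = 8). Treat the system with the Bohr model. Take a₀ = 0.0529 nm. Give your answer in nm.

0.125 nm

The Bohr quantisation condition is nλ = 2πr_n.
r_n = n²a₀/Z = 0.0595 nm
λ = 2πr_n/n = 2π·0.0595/3 = 0.125 nm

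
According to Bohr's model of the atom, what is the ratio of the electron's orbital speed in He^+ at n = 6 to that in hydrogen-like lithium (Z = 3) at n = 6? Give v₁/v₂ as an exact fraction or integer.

v ∝ Z^1 · n^-1
v₁/v₂ = (2/3)^1 · (6/6)^-1 = 2/3

2/3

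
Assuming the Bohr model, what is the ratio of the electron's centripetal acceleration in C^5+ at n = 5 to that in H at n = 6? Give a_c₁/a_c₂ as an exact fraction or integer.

a_c ∝ Z^3 · n^-4
a_c₁/a_c₂ = (6/1)^3 · (5/6)^-4 = 279936/625

279936/625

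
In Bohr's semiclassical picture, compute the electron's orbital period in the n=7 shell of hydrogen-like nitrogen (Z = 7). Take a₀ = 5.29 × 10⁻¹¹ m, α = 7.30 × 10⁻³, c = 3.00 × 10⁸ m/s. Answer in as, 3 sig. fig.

r = n²a₀/Z = 7²·5.29 × 10⁻¹¹/7 = 3.70 × 10⁻¹⁰ m
v = Zαc/n = 7·0.00730·3.00 × 10⁸/7 = 2.19 × 10⁶ m/s
T = 2πr/v = 1.06 × 10⁻¹⁵ s = 1060 as

1060 as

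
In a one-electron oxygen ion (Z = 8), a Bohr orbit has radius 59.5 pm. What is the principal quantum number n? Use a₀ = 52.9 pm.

3

r_n = n²a₀/Z ⇒ n² = rZ/a₀ = 59.5 × 8 / 52.9 ≈ 9.00
n = 3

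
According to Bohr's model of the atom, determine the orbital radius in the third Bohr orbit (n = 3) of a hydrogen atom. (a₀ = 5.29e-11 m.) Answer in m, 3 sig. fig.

4.76e-10 m

r_n = n²a₀/Z = 3² × 5.29e-11 / 1
    = 9 × 5.29e-11 / 1 = 4.76e-10 m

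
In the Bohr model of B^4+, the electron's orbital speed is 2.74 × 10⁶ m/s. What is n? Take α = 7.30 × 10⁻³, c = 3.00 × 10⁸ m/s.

4

v_n = Zαc/n ⇒ n = Zαc/v = 5 × 0.00730 × 3.00 × 10⁸ / 2.74 × 10⁶ ≈ 4.00
n = 4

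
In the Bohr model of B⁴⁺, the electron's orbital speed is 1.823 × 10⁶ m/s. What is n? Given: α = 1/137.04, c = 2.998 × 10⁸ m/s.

6

v_n = Zαc/n ⇒ n = Zαc/v = 5 × 0.007297 × 2.998 × 10⁸ / 1.823 × 10⁶ ≈ 6.00
n = 6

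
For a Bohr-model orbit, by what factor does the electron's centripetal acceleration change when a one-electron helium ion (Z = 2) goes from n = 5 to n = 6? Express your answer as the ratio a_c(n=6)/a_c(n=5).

625/1296

a_c ∝ Z^3 · n^-4; with Z fixed, a_c ∝ n^-4.
a_c(n=6)/a_c(n=5) = (6/5)^-4 = 625/1296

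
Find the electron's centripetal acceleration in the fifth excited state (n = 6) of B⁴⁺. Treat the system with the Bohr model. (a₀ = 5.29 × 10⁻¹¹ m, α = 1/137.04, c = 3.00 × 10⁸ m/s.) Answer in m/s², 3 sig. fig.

8.74 × 10²¹ m/s²

r = n²a₀/Z = 3.81 × 10⁻¹⁰ m, v = Zαc/n = 1.82 × 10⁶ m/s
a = v²/r = (1.82 × 10⁶)² / 3.81 × 10⁻¹⁰ = 8.74 × 10²¹ m/s²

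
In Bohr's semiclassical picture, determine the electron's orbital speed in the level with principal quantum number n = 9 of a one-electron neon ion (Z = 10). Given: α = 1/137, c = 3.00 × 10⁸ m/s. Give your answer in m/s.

2.43 × 10⁶ m/s

v_n = Zαc/n = 10 × 0.00730 × 3.00 × 10⁸ / 9
    = 2.43 × 10⁶ m/s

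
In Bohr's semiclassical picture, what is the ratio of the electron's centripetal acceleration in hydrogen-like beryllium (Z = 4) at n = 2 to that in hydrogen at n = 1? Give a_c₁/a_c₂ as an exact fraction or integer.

4

a_c ∝ Z^3 · n^-4
a_c₁/a_c₂ = (4/1)^3 · (2/1)^-4 = 4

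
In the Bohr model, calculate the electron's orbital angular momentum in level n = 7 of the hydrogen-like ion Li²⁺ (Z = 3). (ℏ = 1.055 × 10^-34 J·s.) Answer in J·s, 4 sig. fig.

7.385 × 10^-34 J·s

L_n = nℏ = 7 × 1.055 × 10^-34 = 7.385 × 10^-34 J·s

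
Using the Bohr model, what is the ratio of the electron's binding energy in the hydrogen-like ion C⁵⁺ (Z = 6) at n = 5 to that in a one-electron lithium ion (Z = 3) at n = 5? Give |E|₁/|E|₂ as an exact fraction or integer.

4

|E| ∝ Z^2 · n^-2
|E|₁/|E|₂ = (6/3)^2 · (5/5)^-2 = 4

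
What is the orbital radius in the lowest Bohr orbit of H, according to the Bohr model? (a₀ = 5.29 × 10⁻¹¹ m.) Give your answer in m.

5.29 × 10⁻¹¹ m

r_n = n²a₀/Z = 1² × 5.29 × 10⁻¹¹ / 1
    = 1 × 5.29 × 10⁻¹¹ / 1 = 5.29 × 10⁻¹¹ m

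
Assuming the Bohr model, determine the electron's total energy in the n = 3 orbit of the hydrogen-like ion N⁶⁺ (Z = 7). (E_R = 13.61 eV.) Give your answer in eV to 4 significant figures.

-74.10 eV

E_n = −E_R·Z²/n² = −13.61 × 7²/3² = -74.10 eV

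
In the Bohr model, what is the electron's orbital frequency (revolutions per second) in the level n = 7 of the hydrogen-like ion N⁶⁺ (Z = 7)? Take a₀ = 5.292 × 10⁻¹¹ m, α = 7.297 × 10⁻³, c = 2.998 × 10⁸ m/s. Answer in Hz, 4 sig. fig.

r = n²a₀/Z = 3.704 × 10⁻¹⁰ m, v = Zαc/n = 2.188 × 10⁶ m/s
f = v/(2πr) = 9.399 × 10¹⁴ Hz

9.399 × 10¹⁴ Hz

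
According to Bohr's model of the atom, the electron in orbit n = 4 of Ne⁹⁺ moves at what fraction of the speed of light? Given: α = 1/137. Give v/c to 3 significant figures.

0.0182

v_n = Zαc/n, so v/c = Zα/n = 10 × 0.00730 / 4 = 0.0182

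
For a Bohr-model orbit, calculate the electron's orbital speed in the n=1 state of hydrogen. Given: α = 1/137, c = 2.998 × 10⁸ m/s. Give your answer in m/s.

v_n = Zαc/n = 1 × 0.007299 × 2.998 × 10⁸ / 1
    = 2.188 × 10⁶ m/s

2.188 × 10⁶ m/s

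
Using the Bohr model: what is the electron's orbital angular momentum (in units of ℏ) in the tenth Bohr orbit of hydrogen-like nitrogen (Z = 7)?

10

L_n = nℏ, so L/ℏ = n = 10.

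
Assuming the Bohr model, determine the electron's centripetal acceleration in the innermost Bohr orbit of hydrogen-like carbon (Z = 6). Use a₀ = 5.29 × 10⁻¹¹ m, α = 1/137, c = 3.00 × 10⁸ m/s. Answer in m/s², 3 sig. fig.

r = n²a₀/Z = 8.82 × 10⁻¹² m, v = Zαc/n = 1.31 × 10⁷ m/s
a = v²/r = (1.31 × 10⁷)² / 8.82 × 10⁻¹² = 1.96 × 10²⁵ m/s²

1.96 × 10²⁵ m/s²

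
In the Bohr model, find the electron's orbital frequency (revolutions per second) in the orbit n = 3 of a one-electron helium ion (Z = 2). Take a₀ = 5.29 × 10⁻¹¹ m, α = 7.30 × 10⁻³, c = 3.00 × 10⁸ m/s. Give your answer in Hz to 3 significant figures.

9.76 × 10¹⁴ Hz

r = n²a₀/Z = 2.38 × 10⁻¹⁰ m, v = Zαc/n = 1.46 × 10⁶ m/s
f = v/(2πr) = 9.76 × 10¹⁴ Hz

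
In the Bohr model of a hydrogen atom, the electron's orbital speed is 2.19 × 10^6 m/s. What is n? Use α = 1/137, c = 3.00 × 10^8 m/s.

1

v_n = Zαc/n ⇒ n = Zαc/v = 1 × 0.00730 × 3.00 × 10^8 / 2.19 × 10^6 ≈ 1.00
n = 1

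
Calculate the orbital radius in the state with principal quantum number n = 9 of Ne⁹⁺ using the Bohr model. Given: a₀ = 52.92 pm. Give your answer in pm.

r_n = n²a₀/Z = 9² × 52.92 / 10
    = 81 × 52.92 / 10 = 428.7 pm

428.7 pm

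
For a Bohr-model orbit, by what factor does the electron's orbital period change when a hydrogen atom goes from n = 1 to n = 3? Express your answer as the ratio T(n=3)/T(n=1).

T ∝ Z^-2 · n^3; with Z fixed, T ∝ n^3.
T(n=3)/T(n=1) = (3/1)^3 = 27

27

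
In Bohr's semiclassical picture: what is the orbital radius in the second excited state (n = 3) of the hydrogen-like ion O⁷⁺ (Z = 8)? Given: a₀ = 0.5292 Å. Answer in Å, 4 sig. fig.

0.5954 Å

r_n = n²a₀/Z = 3² × 0.5292 / 8
    = 9 × 0.5292 / 8 = 0.5954 Å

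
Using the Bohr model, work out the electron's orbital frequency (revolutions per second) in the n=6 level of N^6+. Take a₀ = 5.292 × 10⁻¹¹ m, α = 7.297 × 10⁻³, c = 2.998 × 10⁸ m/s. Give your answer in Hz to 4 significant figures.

1.493 × 10¹⁵ Hz

r = n²a₀/Z = 2.722 × 10⁻¹⁰ m, v = Zαc/n = 2.552 × 10⁶ m/s
f = v/(2πr) = 1.493 × 10¹⁵ Hz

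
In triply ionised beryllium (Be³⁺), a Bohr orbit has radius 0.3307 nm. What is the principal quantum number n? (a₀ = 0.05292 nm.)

5

r_n = n²a₀/Z ⇒ n² = rZ/a₀ = 0.3307 × 4 / 0.05292 ≈ 25.00
n = 5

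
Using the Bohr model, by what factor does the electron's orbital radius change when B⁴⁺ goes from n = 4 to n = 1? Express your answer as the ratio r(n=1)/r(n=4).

1/16

r ∝ Z^-1 · n^2; with Z fixed, r ∝ n^2.
r(n=1)/r(n=4) = (1/4)^2 = 1/16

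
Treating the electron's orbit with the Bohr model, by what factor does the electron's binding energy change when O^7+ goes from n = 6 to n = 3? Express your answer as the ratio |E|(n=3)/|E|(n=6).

4

|E| ∝ Z^2 · n^-2; with Z fixed, |E| ∝ n^-2.
|E|(n=3)/|E|(n=6) = (3/6)^-2 = 4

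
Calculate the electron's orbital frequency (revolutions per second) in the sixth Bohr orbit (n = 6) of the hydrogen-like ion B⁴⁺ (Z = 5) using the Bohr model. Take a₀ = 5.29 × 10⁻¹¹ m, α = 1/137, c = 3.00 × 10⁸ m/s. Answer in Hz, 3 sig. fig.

r = n²a₀/Z = 3.81 × 10⁻¹⁰ m, v = Zαc/n = 1.82 × 10⁶ m/s
f = v/(2πr) = 7.63 × 10¹⁴ Hz

7.63 × 10¹⁴ Hz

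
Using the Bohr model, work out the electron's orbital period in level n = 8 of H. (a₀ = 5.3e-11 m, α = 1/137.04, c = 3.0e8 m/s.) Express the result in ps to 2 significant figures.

r = n²a₀/Z = 8²·5.3e-11/1 = 3.4e-9 m
v = Zαc/n = 1·0.0073·3.0e8/8 = 2.7e5 m/s
T = 2πr/v = 7.8e-14 s = 0.078 ps

0.078 ps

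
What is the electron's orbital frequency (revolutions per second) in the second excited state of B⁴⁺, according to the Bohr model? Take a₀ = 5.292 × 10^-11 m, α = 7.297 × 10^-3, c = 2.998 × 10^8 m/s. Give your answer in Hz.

6.092 × 10^15 Hz

r = n²a₀/Z = 9.526 × 10^-11 m, v = Zαc/n = 3.646 × 10^6 m/s
f = v/(2πr) = 6.092 × 10^15 Hz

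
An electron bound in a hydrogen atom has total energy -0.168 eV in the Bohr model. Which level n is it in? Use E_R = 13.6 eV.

E_n = −E_R Z²/n² ⇒ n² = E_R Z²/(−E_n) = 13.6 × 1² / 0.168 ≈ 80.95
n = 9

9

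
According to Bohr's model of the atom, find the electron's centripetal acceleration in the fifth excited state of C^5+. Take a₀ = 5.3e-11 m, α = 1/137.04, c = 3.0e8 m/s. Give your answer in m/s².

1.5e22 m/s²

r = n²a₀/Z = 3.2e-10 m, v = Zαc/n = 2.2e6 m/s
a = v²/r = (2.2e6)² / 3.2e-10 = 1.5e22 m/s²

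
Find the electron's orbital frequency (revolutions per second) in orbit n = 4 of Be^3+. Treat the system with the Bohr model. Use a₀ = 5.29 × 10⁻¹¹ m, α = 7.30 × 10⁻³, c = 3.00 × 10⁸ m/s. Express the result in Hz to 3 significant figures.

1.65 × 10¹⁵ Hz

r = n²a₀/Z = 2.12 × 10⁻¹⁰ m, v = Zαc/n = 2.19 × 10⁶ m/s
f = v/(2πr) = 1.65 × 10¹⁵ Hz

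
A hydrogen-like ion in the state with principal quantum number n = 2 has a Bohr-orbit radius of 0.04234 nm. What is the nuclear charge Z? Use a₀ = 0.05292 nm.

5

r_n = n²a₀/Z ⇒ Z = n²a₀/r = 2² × 0.05292 / 0.04234 ≈ 5.00
Z = 5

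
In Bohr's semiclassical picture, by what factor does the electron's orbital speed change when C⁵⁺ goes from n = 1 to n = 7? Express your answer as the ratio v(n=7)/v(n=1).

v ∝ Z^1 · n^-1; with Z fixed, v ∝ n^-1.
v(n=7)/v(n=1) = (7/1)^-1 = 1/7

1/7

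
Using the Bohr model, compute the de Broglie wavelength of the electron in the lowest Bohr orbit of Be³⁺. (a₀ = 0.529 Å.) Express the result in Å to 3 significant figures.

0.831 Å

The Bohr quantisation condition is nλ = 2πr_n.
r_n = n²a₀/Z = 0.132 Å
λ = 2πr_n/n = 2π·0.132/1 = 0.831 Å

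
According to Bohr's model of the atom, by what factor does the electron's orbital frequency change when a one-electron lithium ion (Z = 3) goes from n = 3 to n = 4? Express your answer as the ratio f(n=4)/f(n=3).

27/64

f ∝ Z^2 · n^-3; with Z fixed, f ∝ n^-3.
f(n=4)/f(n=3) = (4/3)^-3 = 27/64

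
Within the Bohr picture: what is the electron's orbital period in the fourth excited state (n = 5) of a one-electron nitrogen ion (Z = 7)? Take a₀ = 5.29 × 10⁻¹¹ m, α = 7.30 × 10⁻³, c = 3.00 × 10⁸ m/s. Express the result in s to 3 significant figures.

r = n²a₀/Z = 5²·5.29 × 10⁻¹¹/7 = 1.89 × 10⁻¹⁰ m
v = Zαc/n = 7·0.00730·3.00 × 10⁸/5 = 3.07 × 10⁶ m/s
T = 2πr/v = 3.87 × 10⁻¹⁶ s

3.87 × 10⁻¹⁶ s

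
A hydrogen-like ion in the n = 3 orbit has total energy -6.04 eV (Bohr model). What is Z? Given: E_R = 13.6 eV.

E_n = −E_R Z²/n² ⇒ Z² = −E_n n²/E_R = 6.04 × 3² / 13.6 ≈ 4.00
Z = 2

2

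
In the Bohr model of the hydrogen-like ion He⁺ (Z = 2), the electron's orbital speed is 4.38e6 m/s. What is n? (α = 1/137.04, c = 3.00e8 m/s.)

1

v_n = Zαc/n ⇒ n = Zαc/v = 2 × 0.00730 × 3.00e8 / 4.38e6 ≈ 1.00
n = 1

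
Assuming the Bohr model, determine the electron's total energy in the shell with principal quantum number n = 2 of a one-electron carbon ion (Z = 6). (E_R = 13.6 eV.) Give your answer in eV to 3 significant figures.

-122 eV

E_n = −E_R·Z²/n² = −13.6 × 6²/2² = -122 eV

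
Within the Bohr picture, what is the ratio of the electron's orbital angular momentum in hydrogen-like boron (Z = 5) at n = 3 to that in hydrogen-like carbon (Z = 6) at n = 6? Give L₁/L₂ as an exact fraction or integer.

1/2

L = nℏ is independent of Z.
L₁/L₂ = n₁/n₂ = 3/6 = 1/2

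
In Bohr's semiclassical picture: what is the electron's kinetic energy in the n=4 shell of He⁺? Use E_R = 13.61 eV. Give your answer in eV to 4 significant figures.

3.402 eV

For a Coulomb orbit the virial theorem gives K = −E_n.
E_n = −E_R·Z²/n², so K = E_R·Z²/n² = 13.61 × 2²/4² = 3.402 eV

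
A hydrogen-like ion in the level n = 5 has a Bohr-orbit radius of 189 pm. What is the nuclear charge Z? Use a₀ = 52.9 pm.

7

r_n = n²a₀/Z ⇒ Z = n²a₀/r = 5² × 52.9 / 189 ≈ 7.00
Z = 7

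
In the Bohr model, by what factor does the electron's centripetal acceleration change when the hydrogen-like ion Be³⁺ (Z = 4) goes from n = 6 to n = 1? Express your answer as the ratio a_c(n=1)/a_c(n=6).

a_c ∝ Z^3 · n^-4; with Z fixed, a_c ∝ n^-4.
a_c(n=1)/a_c(n=6) = (1/6)^-4 = 1296

1296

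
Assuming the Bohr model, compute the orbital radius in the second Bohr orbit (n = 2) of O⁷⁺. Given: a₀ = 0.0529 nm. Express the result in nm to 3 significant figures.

r_n = n²a₀/Z = 2² × 0.0529 / 8
    = 4 × 0.0529 / 8 = 0.0265 nm

0.0265 nm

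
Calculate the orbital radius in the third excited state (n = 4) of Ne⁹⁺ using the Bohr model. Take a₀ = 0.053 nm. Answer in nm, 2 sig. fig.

r_n = n²a₀/Z = 4² × 0.053 / 10
    = 16 × 0.053 / 10 = 0.085 nm

0.085 nm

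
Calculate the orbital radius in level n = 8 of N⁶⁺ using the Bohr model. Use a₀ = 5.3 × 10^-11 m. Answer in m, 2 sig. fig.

4.8 × 10^-10 m

r_n = n²a₀/Z = 8² × 5.3 × 10^-11 / 7
    = 64 × 5.3 × 10^-11 / 7 = 4.8 × 10^-10 m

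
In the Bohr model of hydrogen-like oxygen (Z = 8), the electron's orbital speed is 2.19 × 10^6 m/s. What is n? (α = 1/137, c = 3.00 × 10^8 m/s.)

v_n = Zαc/n ⇒ n = Zαc/v = 8 × 0.00730 × 3.00 × 10^8 / 2.19 × 10^6 ≈ 8.00
n = 8

8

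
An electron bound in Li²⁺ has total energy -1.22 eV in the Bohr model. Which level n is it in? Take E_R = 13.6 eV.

E_n = −E_R Z²/n² ⇒ n² = E_R Z²/(−E_n) = 13.6 × 3² / 1.22 ≈ 100.33
n = 10

10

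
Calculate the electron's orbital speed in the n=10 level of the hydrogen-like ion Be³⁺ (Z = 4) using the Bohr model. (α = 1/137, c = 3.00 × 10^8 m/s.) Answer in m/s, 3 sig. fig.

v_n = Zαc/n = 4 × 0.00730 × 3.00 × 10^8 / 10
    = 8.76 × 10^5 m/s

8.76 × 10^5 m/s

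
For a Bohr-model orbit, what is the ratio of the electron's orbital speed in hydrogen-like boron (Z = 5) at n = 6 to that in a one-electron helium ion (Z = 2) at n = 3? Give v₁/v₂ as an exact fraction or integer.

5/4

v ∝ Z^1 · n^-1
v₁/v₂ = (5/2)^1 · (6/3)^-1 = 5/4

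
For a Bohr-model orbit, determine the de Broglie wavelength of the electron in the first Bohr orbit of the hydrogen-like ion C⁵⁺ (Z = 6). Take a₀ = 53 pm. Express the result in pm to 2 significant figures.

56 pm

The Bohr quantisation condition is nλ = 2πr_n.
r_n = n²a₀/Z = 8.8 pm
λ = 2πr_n/n = 2π·8.8/1 = 56 pm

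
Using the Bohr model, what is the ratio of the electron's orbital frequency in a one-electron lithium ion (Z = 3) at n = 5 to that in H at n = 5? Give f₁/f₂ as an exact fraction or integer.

9

f ∝ Z^2 · n^-3
f₁/f₂ = (3/1)^2 · (5/5)^-3 = 9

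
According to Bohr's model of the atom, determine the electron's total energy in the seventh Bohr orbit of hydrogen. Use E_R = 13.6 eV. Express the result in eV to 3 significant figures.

-0.278 eV

E_n = −E_R·Z²/n² = −13.6 × 1²/7² = -0.278 eV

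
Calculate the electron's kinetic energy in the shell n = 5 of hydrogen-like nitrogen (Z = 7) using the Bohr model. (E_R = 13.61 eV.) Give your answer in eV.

For a Coulomb orbit the virial theorem gives K = −E_n.
E_n = −E_R·Z²/n², so K = E_R·Z²/n² = 13.61 × 7²/5² = 26.68 eV

26.68 eV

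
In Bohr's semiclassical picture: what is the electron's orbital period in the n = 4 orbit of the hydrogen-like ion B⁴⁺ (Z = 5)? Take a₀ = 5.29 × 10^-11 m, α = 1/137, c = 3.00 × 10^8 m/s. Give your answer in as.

389 as

r = n²a₀/Z = 4²·5.29 × 10^-11/5 = 1.69 × 10^-10 m
v = Zαc/n = 5·0.00730·3.00 × 10^8/4 = 2.74 × 10^6 m/s
T = 2πr/v = 3.89 × 10^-16 s = 389 as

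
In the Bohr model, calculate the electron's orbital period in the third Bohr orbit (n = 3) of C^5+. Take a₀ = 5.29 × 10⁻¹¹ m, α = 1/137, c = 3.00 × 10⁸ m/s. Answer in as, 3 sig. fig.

r = n²a₀/Z = 3²·5.29 × 10⁻¹¹/6 = 7.94 × 10⁻¹¹ m
v = Zαc/n = 6·0.00730·3.00 × 10⁸/3 = 4.38 × 10⁶ m/s
T = 2πr/v = 1.14 × 10⁻¹⁶ s = 114 as

114 as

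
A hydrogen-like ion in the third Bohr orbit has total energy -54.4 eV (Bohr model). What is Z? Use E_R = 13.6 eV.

6

E_n = −E_R Z²/n² ⇒ Z² = −E_n n²/E_R = 54.4 × 3² / 13.6 ≈ 36.00
Z = 6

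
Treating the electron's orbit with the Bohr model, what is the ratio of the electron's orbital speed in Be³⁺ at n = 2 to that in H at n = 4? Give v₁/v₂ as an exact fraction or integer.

8

v ∝ Z^1 · n^-1
v₁/v₂ = (4/1)^1 · (2/4)^-1 = 8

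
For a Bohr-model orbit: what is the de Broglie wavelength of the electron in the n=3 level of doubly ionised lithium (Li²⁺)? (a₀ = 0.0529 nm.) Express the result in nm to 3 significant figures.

The Bohr quantisation condition is nλ = 2πr_n.
r_n = n²a₀/Z = 0.159 nm
λ = 2πr_n/n = 2π·0.159/3 = 0.332 nm

0.332 nm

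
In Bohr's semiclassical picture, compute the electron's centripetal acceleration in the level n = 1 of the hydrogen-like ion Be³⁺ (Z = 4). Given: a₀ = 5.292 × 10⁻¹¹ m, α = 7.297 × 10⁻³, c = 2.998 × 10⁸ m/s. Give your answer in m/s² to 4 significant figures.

r = n²a₀/Z = 1.323 × 10⁻¹¹ m, v = Zαc/n = 8.751 × 10⁶ m/s
a = v²/r = (8.751 × 10⁶)² / 1.323 × 10⁻¹¹ = 5.788 × 10²⁴ m/s²

5.788 × 10²⁴ m/s²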